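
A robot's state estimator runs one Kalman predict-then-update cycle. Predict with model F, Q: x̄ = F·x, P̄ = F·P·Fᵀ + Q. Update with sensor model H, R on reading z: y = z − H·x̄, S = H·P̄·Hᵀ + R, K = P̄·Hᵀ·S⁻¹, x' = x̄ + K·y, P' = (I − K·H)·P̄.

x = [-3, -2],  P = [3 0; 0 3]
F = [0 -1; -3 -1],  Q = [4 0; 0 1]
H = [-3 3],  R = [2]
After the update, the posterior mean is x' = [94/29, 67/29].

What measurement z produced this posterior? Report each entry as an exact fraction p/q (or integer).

z = [-3]

x̄ = F·x = [2, 11]
P̄ = F·P·Fᵀ + Q = [7 3; 3 31]
S = H·P̄·Hᵀ + R = [290]
K = P̄·Hᵀ·S⁻¹ = [-6/145; 42/145]
x' − x̄ = [36/29, -252/29] = K·y
y = (KᵀK)⁻¹·Kᵀ·(x' − x̄) = [-30]
z = y + H·x̄ = [-30] + [27] = [-3]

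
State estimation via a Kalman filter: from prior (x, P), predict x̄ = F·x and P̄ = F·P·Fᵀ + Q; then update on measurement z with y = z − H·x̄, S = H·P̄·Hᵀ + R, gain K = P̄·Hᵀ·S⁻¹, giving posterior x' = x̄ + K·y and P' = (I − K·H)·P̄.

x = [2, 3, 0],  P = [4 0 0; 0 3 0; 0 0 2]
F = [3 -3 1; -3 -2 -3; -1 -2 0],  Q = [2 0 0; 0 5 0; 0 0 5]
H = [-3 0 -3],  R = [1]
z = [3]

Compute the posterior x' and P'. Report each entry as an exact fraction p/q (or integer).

x' = [3867/901, -12, -4778/901]
P' = [12406/901 -24 -12333/901; -24 71 24; -12333/901 24 12360/901]

x̄ = F·x = [-3, -12, -8]
P̄ = F·P·Fᵀ + Q = [67 -24 6; -24 71 24; 6 24 21]
y = z − H·x̄ = [-30]
S = H·P̄·Hᵀ + R = [901]
K = P̄·Hᵀ·S⁻¹ = [-219/901; 0; -81/901]
x' = x̄ + K·y = [3867/901, -12, -4778/901]
P' = (I − K·H)·P̄ = [12406/901 -24 -12333/901; -24 71 24; -12333/901 24 12360/901]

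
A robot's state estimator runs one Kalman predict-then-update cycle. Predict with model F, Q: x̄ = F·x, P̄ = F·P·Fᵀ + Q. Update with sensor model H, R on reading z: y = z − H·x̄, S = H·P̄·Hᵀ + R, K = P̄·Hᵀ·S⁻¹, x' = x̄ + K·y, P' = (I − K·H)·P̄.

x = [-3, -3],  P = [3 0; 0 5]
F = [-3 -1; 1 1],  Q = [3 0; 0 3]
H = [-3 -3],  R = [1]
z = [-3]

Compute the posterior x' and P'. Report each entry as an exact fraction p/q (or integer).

x̄ = F·x = [12, -6]
P̄ = F·P·Fᵀ + Q = [35 -14; -14 11]
y = z − H·x̄ = [15]
S = H·P̄·Hᵀ + R = [163]
K = P̄·Hᵀ·S⁻¹ = [-63/163; 9/163]
x' = x̄ + K·y = [1011/163, -843/163]
P' = (I − K·H)·P̄ = [1736/163 -1715/163; -1715/163 1712/163]

x' = [1011/163, -843/163]
P' = [1736/163 -1715/163; -1715/163 1712/163]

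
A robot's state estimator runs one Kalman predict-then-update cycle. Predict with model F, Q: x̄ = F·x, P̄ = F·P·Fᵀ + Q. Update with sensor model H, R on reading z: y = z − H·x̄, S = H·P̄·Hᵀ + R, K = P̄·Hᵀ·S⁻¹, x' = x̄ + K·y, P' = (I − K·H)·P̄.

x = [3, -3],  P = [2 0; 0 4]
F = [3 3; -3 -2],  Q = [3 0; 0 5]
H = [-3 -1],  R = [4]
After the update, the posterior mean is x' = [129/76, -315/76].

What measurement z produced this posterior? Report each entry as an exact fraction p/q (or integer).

x̄ = F·x = [0, -3]
P̄ = F·P·Fᵀ + Q = [57 -42; -42 39]
S = H·P̄·Hᵀ + R = [304]
K = P̄·Hᵀ·S⁻¹ = [-129/304; 87/304]
x' − x̄ = [129/76, -87/76] = K·y
y = (KᵀK)⁻¹·Kᵀ·(x' − x̄) = [-4]
z = y + H·x̄ = [-4] + [3] = [-1]

z = [-1]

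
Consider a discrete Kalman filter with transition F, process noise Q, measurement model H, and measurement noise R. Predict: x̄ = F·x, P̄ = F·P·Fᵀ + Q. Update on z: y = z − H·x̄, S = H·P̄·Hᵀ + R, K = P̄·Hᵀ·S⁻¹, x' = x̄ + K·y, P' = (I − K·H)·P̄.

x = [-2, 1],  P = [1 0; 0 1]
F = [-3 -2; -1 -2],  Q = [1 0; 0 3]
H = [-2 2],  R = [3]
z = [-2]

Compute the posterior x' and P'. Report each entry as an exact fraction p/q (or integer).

x̄ = F·x = [4, 0]
P̄ = F·P·Fᵀ + Q = [14 7; 7 8]
y = z − H·x̄ = [6]
S = H·P̄·Hᵀ + R = [35]
K = P̄·Hᵀ·S⁻¹ = [-2/5; 2/35]
x' = x̄ + K·y = [8/5, 12/35]
P' = (I − K·H)·P̄ = [42/5 39/5; 39/5 276/35]

x' = [8/5, 12/35]
P' = [42/5 39/5; 39/5 276/35]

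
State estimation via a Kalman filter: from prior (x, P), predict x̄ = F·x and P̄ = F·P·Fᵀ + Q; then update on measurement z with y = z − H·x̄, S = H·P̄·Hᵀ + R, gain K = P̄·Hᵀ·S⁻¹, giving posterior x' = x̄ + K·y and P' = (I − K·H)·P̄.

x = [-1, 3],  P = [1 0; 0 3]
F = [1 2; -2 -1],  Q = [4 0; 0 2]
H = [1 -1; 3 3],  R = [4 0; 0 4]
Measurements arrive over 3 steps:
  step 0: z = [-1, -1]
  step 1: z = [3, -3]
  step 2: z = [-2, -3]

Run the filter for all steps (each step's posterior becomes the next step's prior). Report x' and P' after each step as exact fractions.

step 0: x' = [-380/937, 211/937], P' = [958/937 -744/937; -744/937 926/937]
step 1: x' = [33843/71170, -49083/35585], P' = [29217/35585 -21224/35585; -21224/35585 28328/35585]
step 2: x' = [-3972439/2485541, 5575979/9942164], P' = [2041338/2485541 -1482062/2485541; -1482062/2485541 1972835/2485541]

step 0: x̄ = F·x = [5, -1]
step 0: P̄ = F·P·Fᵀ + Q = [17 -8; -8 9]
step 0: y = z − H·x̄ = [-7, -13]
step 0: S = H·P̄·Hᵀ + R = [46 24; 24 94]
step 0: K = P̄·Hᵀ·S⁻¹ = [851/1874 321/1874; -835/1874 273/1874]
step 0: x' = x̄ + K·y = [-380/937, 211/937]
step 0: P' = (I − K·H)·P̄ = [958/937 -744/937; -744/937 926/937]
step 1: x̄ = F·x = [42/937, 549/937]
step 1: P̄ = F·P·Fᵀ + Q = [5434/937 -48/937; -48/937 3656/937]
step 1: y = z − H·x̄ = [3318/937, -4584/937]
step 1: S = H·P̄·Hᵀ + R = [12934/937 5334/937; 5334/937 84694/937]
step 1: K = P̄·Hᵀ·S⁻¹ = [50441/142340 23979/142340; -12388/35585 5328/35585]
step 1: x' = x̄ + K·y = [33843/71170, -49083/35585]
step 1: P' = (I − K·H)·P̄ = [29217/35585 -21224/35585; -21224/35585 28328/35585]
step 2: x̄ = F·x = [-162489/71170, 3048/7117]
step 2: P̄ = F·P·Fᵀ + Q = [199973/35585 -1794/7117; -1794/7117 26294/7117]
step 2: y = z − H·x̄ = [50629/71170, 182517/71170]
step 2: S = H·P̄·Hᵀ + R = [491723/35585 205509/35585; 205509/35585 2963867/35585]
step 2: K = P̄·Hᵀ·S⁻¹ = [880850/2485541 419457/2485541; -3454897/9942164 1472319/9942164]
step 2: x' = x̄ + K·y = [-3972439/2485541, 5575979/9942164]
step 2: P' = (I − K·H)·P̄ = [2041338/2485541 -1482062/2485541; -1482062/2485541 1972835/2485541]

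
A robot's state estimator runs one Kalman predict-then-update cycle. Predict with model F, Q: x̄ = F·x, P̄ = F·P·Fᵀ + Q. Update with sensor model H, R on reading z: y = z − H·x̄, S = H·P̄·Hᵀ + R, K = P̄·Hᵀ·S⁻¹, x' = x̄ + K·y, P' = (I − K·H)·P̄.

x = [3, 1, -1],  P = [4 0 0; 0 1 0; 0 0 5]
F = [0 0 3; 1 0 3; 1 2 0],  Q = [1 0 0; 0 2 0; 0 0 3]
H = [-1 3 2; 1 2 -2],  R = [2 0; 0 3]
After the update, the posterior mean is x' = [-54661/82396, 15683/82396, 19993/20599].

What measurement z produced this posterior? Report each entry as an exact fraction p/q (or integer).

x̄ = F·x = [-3, 0, 5]
P̄ = F·P·Fᵀ + Q = [46 45 0; 45 51 4; 0 4 11]
S = H·P̄·Hᵀ + R = [329 253; 253 445]
K = P̄·Hᵀ·S⁻¹ = [5197/82396 22227/82396; 16453/82396 16383/82396; 4668/20599 -3302/20599]
x' − x̄ = [192527/82396, 15683/82396, -83002/20599] = K·y
y = (KᵀK)⁻¹·Kᵀ·(x' − x̄) = [-10, 11]
z = y + H·x̄ = [-10, 11] + [13, -13] = [3, -2]

z = [3, -2]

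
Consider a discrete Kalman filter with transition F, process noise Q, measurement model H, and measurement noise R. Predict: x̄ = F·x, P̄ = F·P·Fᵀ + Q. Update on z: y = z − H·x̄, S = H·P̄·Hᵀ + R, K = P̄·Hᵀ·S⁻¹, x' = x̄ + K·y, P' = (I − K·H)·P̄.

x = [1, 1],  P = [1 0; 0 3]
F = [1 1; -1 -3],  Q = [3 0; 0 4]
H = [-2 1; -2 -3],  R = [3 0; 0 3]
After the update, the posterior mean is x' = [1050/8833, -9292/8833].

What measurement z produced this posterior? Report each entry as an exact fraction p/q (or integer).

x̄ = F·x = [2, -4]
P̄ = F·P·Fᵀ + Q = [7 -10; -10 32]
S = H·P̄·Hᵀ + R = [103 -108; -108 199]
K = P̄·Hᵀ·S⁻¹ = [-3048/8833 -944/8833; 2140/8833 -2212/8833]
x' − x̄ = [-16616/8833, 26040/8833] = K·y
y = (KᵀK)⁻¹·Kᵀ·(x' − x̄) = [7, -5]
z = y + H·x̄ = [7, -5] + [-8, 8] = [-1, 3]

z = [-1, 3]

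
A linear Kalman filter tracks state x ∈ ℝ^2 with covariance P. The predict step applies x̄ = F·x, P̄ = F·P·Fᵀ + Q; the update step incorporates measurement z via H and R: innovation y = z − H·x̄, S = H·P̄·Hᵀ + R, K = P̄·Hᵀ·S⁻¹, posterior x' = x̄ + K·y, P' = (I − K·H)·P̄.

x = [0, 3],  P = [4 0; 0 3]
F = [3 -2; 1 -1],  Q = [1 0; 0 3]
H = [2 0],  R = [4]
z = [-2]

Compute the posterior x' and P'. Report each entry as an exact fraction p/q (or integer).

x̄ = F·x = [-6, -3]
P̄ = F·P·Fᵀ + Q = [49 18; 18 10]
y = z − H·x̄ = [10]
S = H·P̄·Hᵀ + R = [200]
K = P̄·Hᵀ·S⁻¹ = [49/100; 9/50]
x' = x̄ + K·y = [-11/10, -6/5]
P' = (I − K·H)·P̄ = [49/50 9/25; 9/25 88/25]

x' = [-11/10, -6/5]
P' = [49/50 9/25; 9/25 88/25]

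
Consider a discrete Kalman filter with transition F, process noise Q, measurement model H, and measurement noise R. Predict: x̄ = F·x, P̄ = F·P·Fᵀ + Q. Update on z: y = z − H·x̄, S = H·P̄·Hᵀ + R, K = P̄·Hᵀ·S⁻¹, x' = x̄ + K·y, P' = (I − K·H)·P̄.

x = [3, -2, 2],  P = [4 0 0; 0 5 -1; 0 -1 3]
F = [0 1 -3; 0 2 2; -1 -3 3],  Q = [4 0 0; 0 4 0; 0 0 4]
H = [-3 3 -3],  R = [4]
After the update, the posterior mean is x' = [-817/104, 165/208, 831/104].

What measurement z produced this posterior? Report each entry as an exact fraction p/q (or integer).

x̄ = F·x = [-8, 0, 9]
P̄ = F·P·Fᵀ + Q = [42 -4 -54; -4 28 -12; -54 -12 98]
S = H·P̄·Hᵀ + R = [832]
K = P̄·Hᵀ·S⁻¹ = [3/104; 33/208; -21/104]
x' − x̄ = [15/104, 165/208, -105/104] = K·y
y = (KᵀK)⁻¹·Kᵀ·(x' − x̄) = [5]
z = y + H·x̄ = [5] + [-3] = [2]

z = [2]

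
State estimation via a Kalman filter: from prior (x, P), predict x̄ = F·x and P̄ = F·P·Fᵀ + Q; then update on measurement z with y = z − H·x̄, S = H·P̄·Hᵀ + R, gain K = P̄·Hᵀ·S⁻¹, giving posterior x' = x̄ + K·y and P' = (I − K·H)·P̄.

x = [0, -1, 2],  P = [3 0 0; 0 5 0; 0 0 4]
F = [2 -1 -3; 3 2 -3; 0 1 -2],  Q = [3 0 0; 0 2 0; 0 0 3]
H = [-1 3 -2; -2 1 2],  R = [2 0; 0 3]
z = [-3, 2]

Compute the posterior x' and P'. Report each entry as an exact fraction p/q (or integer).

x' = [-330047/50999, -20158/3923, -151633/50999]
P' = [1940980/50999 111594/3923 1193275/50999; 111594/3923 84622/3923 69445/3923; 1193275/50999 69445/3923 756008/50999]

x̄ = F·x = [-5, -8, -5]
P̄ = F·P·Fᵀ + Q = [56 44 19; 44 85 34; 19 34 24]
y = z − H·x̄ = [6, 10]
S = H·P̄·Hᵀ + R = [323 137; 137 216]
K = P̄·Hᵀ·S⁻¹ = [12318/50999 -14896/50999; 1691/3923 108/3923; 1532/50999 9417/50999]
x' = x̄ + K·y = [-330047/50999, -20158/3923, -151633/50999]
P' = (I − K·H)·P̄ = [1940980/50999 111594/3923 1193275/50999; 111594/3923 84622/3923 69445/3923; 1193275/50999 69445/3923 756008/50999]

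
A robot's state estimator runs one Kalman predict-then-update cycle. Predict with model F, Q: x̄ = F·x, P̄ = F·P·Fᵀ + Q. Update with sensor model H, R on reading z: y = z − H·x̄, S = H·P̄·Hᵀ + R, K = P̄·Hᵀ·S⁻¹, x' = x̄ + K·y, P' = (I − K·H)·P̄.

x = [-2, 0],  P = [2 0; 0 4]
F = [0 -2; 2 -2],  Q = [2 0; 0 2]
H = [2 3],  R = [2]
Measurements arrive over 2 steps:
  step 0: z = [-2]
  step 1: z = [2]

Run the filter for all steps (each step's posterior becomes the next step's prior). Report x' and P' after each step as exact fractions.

step 0: x' = [42/25, -9/5], P' = [486/125 -62/25; -62/25 9/5]
step 1: x' = [7886/10087, 1739/10087], P' = [16762/10087 -10448/10087; -10448/10087 17431/20174]

step 0: x̄ = F·x = [0, -4]
step 0: P̄ = F·P·Fᵀ + Q = [18 16; 16 26]
step 0: y = z − H·x̄ = [10]
step 0: S = H·P̄·Hᵀ + R = [500]
step 0: K = P̄·Hᵀ·S⁻¹ = [21/125; 11/50]
step 0: x' = x̄ + K·y = [42/25, -9/5]
step 0: P' = (I − K·H)·P̄ = [486/125 -62/25; -62/25 9/5]
step 1: x̄ = F·x = [18/5, 174/25]
step 1: P̄ = F·P·Fᵀ + Q = [46/5 428/25; 428/25 5574/125]
step 1: y = z − H·x̄ = [-652/25]
step 1: S = H·P̄·Hᵀ + R = [80696/125]
step 1: K = P̄·Hᵀ·S⁻¹ = [1090/10087; 10501/40348]
step 1: x' = x̄ + K·y = [7886/10087, 1739/10087]
step 1: P' = (I − K·H)·P̄ = [16762/10087 -10448/10087; -10448/10087 17431/20174]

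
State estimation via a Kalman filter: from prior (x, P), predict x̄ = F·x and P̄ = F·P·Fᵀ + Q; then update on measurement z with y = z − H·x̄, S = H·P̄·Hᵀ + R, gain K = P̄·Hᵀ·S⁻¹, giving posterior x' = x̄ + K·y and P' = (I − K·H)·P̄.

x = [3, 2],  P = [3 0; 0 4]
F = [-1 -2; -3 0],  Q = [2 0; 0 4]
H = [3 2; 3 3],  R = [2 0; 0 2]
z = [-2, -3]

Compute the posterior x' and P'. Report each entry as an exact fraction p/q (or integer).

x̄ = F·x = [-7, -9]
P̄ = F·P·Fᵀ + Q = [21 9; 9 31]
y = z − H·x̄ = [37, 45]
S = H·P̄·Hᵀ + R = [423 510; 510 632]
K = P̄·Hᵀ·S⁻¹ = [49/67 -30/67; -1238/1809 895/1206]
x' = x̄ + K·y = [-6/67, -3349/3618]
P' = (I − K·H)·P̄ = [138/67 -158/67; -158/67 5161/1809]

x' = [-6/67, -3349/3618]
P' = [138/67 -158/67; -158/67 5161/1809]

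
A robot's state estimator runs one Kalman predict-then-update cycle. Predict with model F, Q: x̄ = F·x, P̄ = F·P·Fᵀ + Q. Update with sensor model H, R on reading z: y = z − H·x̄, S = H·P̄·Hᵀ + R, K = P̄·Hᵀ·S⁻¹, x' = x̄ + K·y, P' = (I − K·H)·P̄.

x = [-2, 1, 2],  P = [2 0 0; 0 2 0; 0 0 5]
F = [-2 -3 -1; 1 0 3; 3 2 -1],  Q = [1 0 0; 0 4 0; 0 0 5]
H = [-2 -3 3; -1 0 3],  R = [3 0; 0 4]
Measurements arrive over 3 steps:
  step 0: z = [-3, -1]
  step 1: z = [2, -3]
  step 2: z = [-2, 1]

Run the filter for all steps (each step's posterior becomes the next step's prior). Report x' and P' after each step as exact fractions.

step 0: x' = [-566592/170135, 301288/170135, -249097/170135], P' = [1621356/170135 -639939/170135 462516/170135; -639939/170135 374861/170135 -114409/170135; 462516/170135 -114409/170135 201896/170135]
step 1: x' = [2353111601/7601325721, -14799565257/7601325721, -681136458/691029611], P' = [45745663098/7601325721 -16955334834/7601325721 1230037362/691029611; -16955334834/7601325721 11870639896/7601325721 -164941698/691029611; 1230037362/691029611 -164941698/691029611 659795546/691029611]
step 2: x' = [906459615071615/235528028650391, -67597333234883/235528028650391, 374022643447394/235528028650391], P' = [1431206505086505/235528028650391 -536353244131152/235528028650391 419368851713259/235528028650391; -536353244131152/235528028650391 372335032685168/235528028650391 -59252256650016/235528028650391; 419368851713259/235528028650391 -59252256650016/235528028650391 222855477763789/235528028650391]

step 0: x̄ = F·x = [-1, 4, -6]
step 0: P̄ = F·P·Fᵀ + Q = [32 -19 -19; -19 51 -9; -19 -9 36]
step 0: y = z − H·x̄ = [25, 16]
step 0: S = H·P̄·Hᵀ + R = [1076 583; 583 474]
step 0: K = P̄·Hᵀ·S⁻¹ = [21551/170135 -58452/170135; -62644/170135 74178/170135; 7961/170135 35793/170135]
step 0: x' = x̄ + K·y = [-566592/170135, 301288/170135, -249097/170135]
step 0: P' = (I − K·H)·P̄ = [1621356/170135 -639939/170135 462516/170135; -639939/170135 374861/170135 -114409/170135; 462516/170135 -114409/170135 201896/170135]
step 1: x̄ = F·x = [478417/170135, -1313883/170135, -848103/170135]
step 1: P̄ = F·P·Fᵀ + Q = [3715546/170135 -4136514/170135 -4033124/170135; -4136514/170135 6894056/170135 5992176/170135; -4033124/170135 5992176/170135 7147491/170135]
step 1: y = z − H·x̄ = [-100236/170135, 358903/24305]
step 1: S = H·P̄·Hᵀ + R = [32646664/170135 5959643/24305; 5959643/24305 13274607/24305]
step 1: K = P̄·Hᵀ·S⁻¹ = [-11362916/7601325721 -1288607538/7601325721; -2381442018/7601325721 2878064700/7601325721; 4712336/691029611 187337319/691029611]
step 1: x' = x̄ + K·y = [2353111601/7601325721, -14799565257/7601325721, -681136458/691029611]
step 1: P' = (I − K·H)·P̄ = [45745663098/7601325721 -16955334834/7601325721 1230037362/691029611; -16955334834/7601325721 11870639896/7601325721 -164941698/691029611; 1230037362/691029611 -164941698/691029611 659795546/691029611]
step 2: x̄ = F·x = [47184973607/7601325721, -20124391513/7601325721, -15047294673/7601325721]
step 2: P̄ = F·P·Fᵀ + Q = [144448962035/7601325721 -140782223484/7601325721 -133365483776/7601325721; -140782223484/7601325721 222653190928/7601325721 178910202396/7601325721; -133365483776/7601325721 178910202396/7601325721 227068857889/7601325721]
step 2: y = z − H·x̄ = [63936005252/7601325721, 99928183347/7601325721]
step 2: S = H·P̄·Hᵀ + R = [1338713745032/7601325721 1500268507039/7601325721; 1500268507039/7601325721 3018666888576/7601325721]
step 2: K = P̄·Hᵀ·S⁻¹ = [1584425786741/235528028650391 -43274987486682/235528028650391; -74018459914416/235528028650391 89649118545276/235528028650391; 2528499938299/235528028650391 62299395394527/235528028650391]
step 2: x' = x̄ + K·y = [906459615071615/235528028650391, -67597333234883/235528028650391, 374022643447394/235528028650391]
step 2: P' = (I − K·H)·P̄ = [1431206505086505/235528028650391 -536353244131152/235528028650391 419368851713259/235528028650391; -536353244131152/235528028650391 372335032685168/235528028650391 -59252256650016/235528028650391; 419368851713259/235528028650391 -59252256650016/235528028650391 222855477763789/235528028650391]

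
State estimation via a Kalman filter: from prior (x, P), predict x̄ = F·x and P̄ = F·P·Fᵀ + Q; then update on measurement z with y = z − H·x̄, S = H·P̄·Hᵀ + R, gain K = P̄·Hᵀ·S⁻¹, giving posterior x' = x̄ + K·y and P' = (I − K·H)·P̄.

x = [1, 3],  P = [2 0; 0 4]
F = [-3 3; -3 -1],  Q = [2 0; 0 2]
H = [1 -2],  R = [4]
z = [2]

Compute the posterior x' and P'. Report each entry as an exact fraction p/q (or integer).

x̄ = F·x = [6, -6]
P̄ = F·P·Fᵀ + Q = [56 6; 6 24]
y = z − H·x̄ = [-16]
S = H·P̄·Hᵀ + R = [132]
K = P̄·Hᵀ·S⁻¹ = [1/3; -7/22]
x' = x̄ + K·y = [2/3, -10/11]
P' = (I − K·H)·P̄ = [124/3 20; 20 117/11]

x' = [2/3, -10/11]
P' = [124/3 20; 20 117/11]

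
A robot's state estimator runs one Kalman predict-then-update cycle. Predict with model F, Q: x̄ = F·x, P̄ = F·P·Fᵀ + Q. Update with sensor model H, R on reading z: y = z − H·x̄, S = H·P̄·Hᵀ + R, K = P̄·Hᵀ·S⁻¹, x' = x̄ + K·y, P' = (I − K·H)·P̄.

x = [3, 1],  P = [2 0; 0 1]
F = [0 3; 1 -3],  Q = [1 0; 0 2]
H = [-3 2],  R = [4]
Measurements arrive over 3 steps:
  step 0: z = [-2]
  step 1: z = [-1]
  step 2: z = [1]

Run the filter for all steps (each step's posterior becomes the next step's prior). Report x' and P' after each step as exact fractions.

step 0: x̄ = F·x = [3, 0]
step 0: P̄ = F·P·Fᵀ + Q = [10 -9; -9 13]
step 0: y = z − H·x̄ = [7]
step 0: S = H·P̄·Hᵀ + R = [254]
step 0: K = P̄·Hᵀ·S⁻¹ = [-24/127; 53/254]
step 0: x' = x̄ + K·y = [213/127, 371/254]
step 0: P' = (I − K·H)·P̄ = [118/127 129/127; 129/127 493/254]
step 1: x̄ = F·x = [1113/254, -687/254]
step 1: P̄ = F·P·Fᵀ + Q = [4691/254 -3663/254; -3663/254 3633/254]
step 1: y = z − H·x̄ = [4459/254]
step 1: S = H·P̄·Hᵀ + R = [101723/254]
step 1: K = P̄·Hᵀ·S⁻¹ = [-21399/101723; 18255/101723]
step 1: x' = x̄ + K·y = [70077/101723, 45336/101723]
step 1: P' = (I − K·H)·P̄ = [75848/101723 70974/101723; 70974/101723 142971/101723]
step 2: x̄ = F·x = [136008/101723, -65931/101723]
step 2: P̄ = F·P·Fᵀ + Q = [1388462/101723 -1073817/101723; -1073817/101723 1140189/101723]
step 2: y = z − H·x̄ = [641609/101723]
step 2: S = H·P̄·Hᵀ + R = [30349610/101723]
step 2: K = P̄·Hᵀ·S⁻¹ = [-631302/3034961; 5501829/30349610]
step 2: x' = x̄ + K·y = [75990/3034961, 15031437/30349610]
step 2: P' = (I − K·H)·P̄ = [2246354/3034961 2106927/3034961; 2106927/3034961 42607563/30349610]

step 0: x' = [213/127, 371/254], P' = [118/127 129/127; 129/127 493/254]
step 1: x' = [70077/101723, 45336/101723], P' = [75848/101723 70974/101723; 70974/101723 142971/101723]
step 2: x' = [75990/3034961, 15031437/30349610], P' = [2246354/3034961 2106927/3034961; 2106927/3034961 42607563/30349610]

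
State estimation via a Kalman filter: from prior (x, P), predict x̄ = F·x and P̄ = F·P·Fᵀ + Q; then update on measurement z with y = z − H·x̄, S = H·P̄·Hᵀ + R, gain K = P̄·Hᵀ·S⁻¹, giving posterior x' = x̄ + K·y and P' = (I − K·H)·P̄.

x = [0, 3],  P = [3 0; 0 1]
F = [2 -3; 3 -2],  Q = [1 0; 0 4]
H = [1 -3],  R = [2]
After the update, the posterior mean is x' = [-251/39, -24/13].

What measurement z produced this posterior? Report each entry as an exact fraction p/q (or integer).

z = [-1]

x̄ = F·x = [-9, -6]
P̄ = F·P·Fᵀ + Q = [22 24; 24 35]
S = H·P̄·Hᵀ + R = [195]
K = P̄·Hᵀ·S⁻¹ = [-10/39; -27/65]
x' − x̄ = [100/39, 54/13] = K·y
y = (KᵀK)⁻¹·Kᵀ·(x' − x̄) = [-10]
z = y + H·x̄ = [-10] + [9] = [-1]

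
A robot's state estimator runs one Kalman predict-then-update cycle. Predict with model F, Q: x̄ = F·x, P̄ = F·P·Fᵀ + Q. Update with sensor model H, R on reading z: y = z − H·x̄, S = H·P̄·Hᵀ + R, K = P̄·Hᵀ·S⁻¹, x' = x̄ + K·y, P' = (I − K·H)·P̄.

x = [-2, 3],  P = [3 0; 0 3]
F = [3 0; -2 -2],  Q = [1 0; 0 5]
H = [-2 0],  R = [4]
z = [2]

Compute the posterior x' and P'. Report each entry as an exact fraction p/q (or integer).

x' = [-34/29, -148/29]
P' = [28/29 -18/29; -18/29 517/29]

x̄ = F·x = [-6, -2]
P̄ = F·P·Fᵀ + Q = [28 -18; -18 29]
y = z − H·x̄ = [-10]
S = H·P̄·Hᵀ + R = [116]
K = P̄·Hᵀ·S⁻¹ = [-14/29; 9/29]
x' = x̄ + K·y = [-34/29, -148/29]
P' = (I − K·H)·P̄ = [28/29 -18/29; -18/29 517/29]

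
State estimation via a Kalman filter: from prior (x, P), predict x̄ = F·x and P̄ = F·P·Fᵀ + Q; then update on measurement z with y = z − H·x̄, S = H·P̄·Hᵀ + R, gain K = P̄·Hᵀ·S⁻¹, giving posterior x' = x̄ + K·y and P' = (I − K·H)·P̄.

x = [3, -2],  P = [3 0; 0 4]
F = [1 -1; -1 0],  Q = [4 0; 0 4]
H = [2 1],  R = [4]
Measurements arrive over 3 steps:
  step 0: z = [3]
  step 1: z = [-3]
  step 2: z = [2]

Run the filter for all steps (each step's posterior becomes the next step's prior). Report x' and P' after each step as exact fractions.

step 0: x̄ = F·x = [5, -3]
step 0: P̄ = F·P·Fᵀ + Q = [11 -3; -3 7]
step 0: y = z − H·x̄ = [-4]
step 0: S = H·P̄·Hᵀ + R = [43]
step 0: K = P̄·Hᵀ·S⁻¹ = [19/43; 1/43]
step 0: x' = x̄ + K·y = [139/43, -133/43]
step 0: P' = (I − K·H)·P̄ = [112/43 -148/43; -148/43 300/43]
step 1: x̄ = F·x = [272/43, -139/43]
step 1: P̄ = F·P·Fᵀ + Q = [880/43 -260/43; -260/43 284/43]
step 1: y = z − H·x̄ = [-534/43]
step 1: S = H·P̄·Hᵀ + R = [2936/43]
step 1: K = P̄·Hᵀ·S⁻¹ = [375/734; -59/734]
step 1: x' = x̄ + K·y = [-7/367, -820/367]
step 1: P' = (I − K·H)·P̄ = [970/367 -1190/367; -1190/367 2262/367]
step 2: x̄ = F·x = [813/367, 7/367]
step 2: P̄ = F·P·Fᵀ + Q = [7080/367 -2160/367; -2160/367 2438/367]
step 2: y = z − H·x̄ = [-899/367]
step 2: S = H·P̄·Hᵀ + R = [23586/367]
step 2: K = P̄·Hᵀ·S⁻¹ = [2000/3931; -941/11793]
step 2: x' = x̄ + K·y = [3809/3931, 2530/11793]
step 2: P' = (I − K·H)·P̄ = [10440/3931 -12880/3931; -12880/3931 73516/11793]

step 0: x' = [139/43, -133/43], P' = [112/43 -148/43; -148/43 300/43]
step 1: x' = [-7/367, -820/367], P' = [970/367 -1190/367; -1190/367 2262/367]
step 2: x' = [3809/3931, 2530/11793], P' = [10440/3931 -12880/3931; -12880/3931 73516/11793]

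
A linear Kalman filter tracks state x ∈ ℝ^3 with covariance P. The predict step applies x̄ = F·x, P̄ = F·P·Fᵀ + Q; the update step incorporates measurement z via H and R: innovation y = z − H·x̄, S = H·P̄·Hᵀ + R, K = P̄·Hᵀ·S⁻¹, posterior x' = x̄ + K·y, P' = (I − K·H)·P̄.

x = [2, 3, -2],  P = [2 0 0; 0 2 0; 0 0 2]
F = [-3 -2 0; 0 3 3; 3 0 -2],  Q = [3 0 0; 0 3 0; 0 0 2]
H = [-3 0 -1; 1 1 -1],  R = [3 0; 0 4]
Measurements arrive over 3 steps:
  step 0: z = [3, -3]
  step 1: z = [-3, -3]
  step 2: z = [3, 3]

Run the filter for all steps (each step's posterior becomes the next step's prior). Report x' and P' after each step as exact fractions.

step 0: x̄ = F·x = [-12, 3, 10]
step 0: P̄ = F·P·Fᵀ + Q = [29 -12 -18; -12 39 -12; -18 -12 28]
step 0: y = z − H·x̄ = [-23, 16]
step 0: S = H·P̄·Hᵀ + R = [184 -47; -47 136]
step 0: K = P̄·Hᵀ·S⁻¹ = [-7739/22815 3197/22815; 929/2535 1048/2535; 6/169 -70/169]
step 0: x' = x̄ + K·y = [-1653/845, 1002/845, 432/169]
step 0: P' = (I − K·H)·P̄ = [15749/22815 -2999/2535 -178/169; -2999/2535 4467/845 414/169; -178/169 414/169 516/169]
step 1: x̄ = F·x = [591/169, 9486/845, -9279/845]
step 1: P̄ = F·P·Fᵀ + Q = [8194/507 -4443/169 2213/507; -4443/169 103218/845 -44907/845; 2213/507 -44907/845 83819/2535]
step 1: y = z − H·x̄ = [-2949/845, -4851/169]
step 1: S = H·P̄·Hᵀ + R = [526544/2535 63539/507; 63539/507 111721/507]
step 1: K = P̄·Hᵀ·S⁻¹ = [-24917945/76213017 9158959/76213017; 8801786/25404339 12172640/25404339; 72211/25404339 -9476654/25404339]
step 1: x' = x̄ + K·y = [30194057/25404339, -31644296/8468113, -2399830/8468113]
step 1: P' = (I − K·H)·P̄ = [47560465/76213017 -26284063/25404339 -22642520/25404339; -26284063/25404339 42473818/8468113 17482277/8468113; -22642520/25404339 17482277/8468113 22570309/8468113]
step 2: x̄ = F·x = [33094535/8468113, -102132378/8468113, 34993717/8468113]
step 2: P̄ = F·P·Fᵀ + Q = [137723824/8468113 -212956821/8468113 29651729/8468113; -212956821/8468113 925482468/8468113 -387095265/8468113; 29651729/8468113 -387095265/8468113 245348007/8468113]
step 2: y = z − H·x̄ = [159681661/8468113, 129435899/8468113]
step 2: S = H·P̄·Hᵀ + R = [1688177136/8468113 917445721/8468113; 917445721/8468113 1631400181/8468113]
step 2: K = P̄·Hᵀ·S⁻¹ = [-178186753/544177745 65220503/544177745; 78520229232/225833764175 108062683488/225833764175; 902943853/225833764175 -83951863398/225833764175]
step 2: x' = x̄ + K·y = [-236413097/544177745, 408649700778/225833764175, -332947671438/225833764175]
step 2: P' = (I − K·H)·P̄ = [68058757/108835549 -565732869/544177745 -486321096/544177745; -565732869/544177745 1135806608796/225833764175 468776734209/225833764175; -486321096/544177745 468776734209/225833764175 602760932961/225833764175]

step 0: x' = [-1653/845, 1002/845, 432/169], P' = [15749/22815 -2999/2535 -178/169; -2999/2535 4467/845 414/169; -178/169 414/169 516/169]
step 1: x' = [30194057/25404339, -31644296/8468113, -2399830/8468113], P' = [47560465/76213017 -26284063/25404339 -22642520/25404339; -26284063/25404339 42473818/8468113 17482277/8468113; -22642520/25404339 17482277/8468113 22570309/8468113]
step 2: x' = [-236413097/544177745, 408649700778/225833764175, -332947671438/225833764175], P' = [68058757/108835549 -565732869/544177745 -486321096/544177745; -565732869/544177745 1135806608796/225833764175 468776734209/225833764175; -486321096/544177745 468776734209/225833764175 602760932961/225833764175]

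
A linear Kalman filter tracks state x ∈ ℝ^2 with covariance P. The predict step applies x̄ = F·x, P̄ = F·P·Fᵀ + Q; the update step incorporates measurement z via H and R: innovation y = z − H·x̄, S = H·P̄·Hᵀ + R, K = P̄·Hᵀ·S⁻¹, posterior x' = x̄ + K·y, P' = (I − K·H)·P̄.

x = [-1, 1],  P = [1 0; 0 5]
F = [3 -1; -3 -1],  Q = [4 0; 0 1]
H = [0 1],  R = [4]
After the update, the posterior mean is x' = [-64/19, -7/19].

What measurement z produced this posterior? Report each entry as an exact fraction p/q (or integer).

z = [-1]

x̄ = F·x = [-4, 2]
P̄ = F·P·Fᵀ + Q = [18 -4; -4 15]
S = H·P̄·Hᵀ + R = [19]
K = P̄·Hᵀ·S⁻¹ = [-4/19; 15/19]
x' − x̄ = [12/19, -45/19] = K·y
y = (KᵀK)⁻¹·Kᵀ·(x' − x̄) = [-3]
z = y + H·x̄ = [-3] + [2] = [-1]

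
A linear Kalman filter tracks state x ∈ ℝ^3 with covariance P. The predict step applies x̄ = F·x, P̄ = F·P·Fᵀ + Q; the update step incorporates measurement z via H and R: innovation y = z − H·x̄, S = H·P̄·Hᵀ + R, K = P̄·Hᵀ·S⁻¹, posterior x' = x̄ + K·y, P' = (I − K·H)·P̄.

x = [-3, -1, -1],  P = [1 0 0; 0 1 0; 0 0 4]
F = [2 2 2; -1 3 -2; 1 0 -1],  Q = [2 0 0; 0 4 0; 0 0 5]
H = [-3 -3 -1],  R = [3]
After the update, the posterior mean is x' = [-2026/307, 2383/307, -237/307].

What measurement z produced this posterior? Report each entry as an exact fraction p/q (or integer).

z = [-3]

x̄ = F·x = [-10, 2, -2]
P̄ = F·P·Fᵀ + Q = [26 -12 -6; -12 30 7; -6 7 10]
S = H·P̄·Hᵀ + R = [307]
K = P̄·Hᵀ·S⁻¹ = [-36/307; -61/307; -13/307]
x' − x̄ = [1044/307, 1769/307, 377/307] = K·y
y = (KᵀK)⁻¹·Kᵀ·(x' − x̄) = [-29]
z = y + H·x̄ = [-29] + [26] = [-3]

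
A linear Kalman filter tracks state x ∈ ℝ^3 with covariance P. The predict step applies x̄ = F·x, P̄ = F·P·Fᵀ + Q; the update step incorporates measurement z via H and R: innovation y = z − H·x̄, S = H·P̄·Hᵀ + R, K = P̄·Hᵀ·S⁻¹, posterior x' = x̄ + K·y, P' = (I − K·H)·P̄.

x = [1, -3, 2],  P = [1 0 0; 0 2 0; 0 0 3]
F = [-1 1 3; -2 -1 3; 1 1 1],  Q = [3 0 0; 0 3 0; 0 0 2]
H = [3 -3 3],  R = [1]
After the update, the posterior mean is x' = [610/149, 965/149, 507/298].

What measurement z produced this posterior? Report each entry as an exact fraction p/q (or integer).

z = [-2]

x̄ = F·x = [2, 7, 0]
P̄ = F·P·Fᵀ + Q = [33 27 10; 27 36 5; 10 5 8]
S = H·P̄·Hᵀ + R = [298]
K = P̄·Hᵀ·S⁻¹ = [24/149; -6/149; 39/298]
x' − x̄ = [312/149, -78/149, 507/298] = K·y
y = (KᵀK)⁻¹·Kᵀ·(x' − x̄) = [13]
z = y + H·x̄ = [13] + [-15] = [-2]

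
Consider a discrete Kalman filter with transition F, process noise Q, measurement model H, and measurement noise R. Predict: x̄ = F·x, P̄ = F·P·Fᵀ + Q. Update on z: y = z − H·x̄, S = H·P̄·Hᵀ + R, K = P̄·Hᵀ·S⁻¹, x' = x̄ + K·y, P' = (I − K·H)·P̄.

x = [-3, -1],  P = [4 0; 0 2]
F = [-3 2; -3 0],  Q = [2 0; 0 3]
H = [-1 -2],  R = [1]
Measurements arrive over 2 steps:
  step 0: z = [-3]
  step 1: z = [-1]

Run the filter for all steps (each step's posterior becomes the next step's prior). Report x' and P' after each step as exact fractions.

step 0: x̄ = F·x = [7, 9]
step 0: P̄ = F·P·Fᵀ + Q = [46 36; 36 39]
step 0: y = z − H·x̄ = [22]
step 0: S = H·P̄·Hᵀ + R = [347]
step 0: K = P̄·Hᵀ·S⁻¹ = [-118/347; -114/347]
step 0: x' = x̄ + K·y = [-167/347, 615/347]
step 0: P' = (I − K·H)·P̄ = [2038/347 -960/347; -960/347 537/347]
step 1: x̄ = F·x = [1731/347, 501/347]
step 1: P̄ = F·P·Fᵀ + Q = [32704/347 24102/347; 24102/347 19383/347]
step 1: y = z − H·x̄ = [2386/347]
step 1: S = H·P̄·Hᵀ + R = [206991/347]
step 1: K = P̄·Hᵀ·S⁻¹ = [-80908/206991; -20956/68997]
step 1: x' = x̄ + K·y = [476239/206991, -44477/68997]
step 1: P' = (I − K·H)·P̄ = [643600/206991 -93782/68997; -93782/68997 19123/22999]

step 0: x' = [-167/347, 615/347], P' = [2038/347 -960/347; -960/347 537/347]
step 1: x' = [476239/206991, -44477/68997], P' = [643600/206991 -93782/68997; -93782/68997 19123/22999]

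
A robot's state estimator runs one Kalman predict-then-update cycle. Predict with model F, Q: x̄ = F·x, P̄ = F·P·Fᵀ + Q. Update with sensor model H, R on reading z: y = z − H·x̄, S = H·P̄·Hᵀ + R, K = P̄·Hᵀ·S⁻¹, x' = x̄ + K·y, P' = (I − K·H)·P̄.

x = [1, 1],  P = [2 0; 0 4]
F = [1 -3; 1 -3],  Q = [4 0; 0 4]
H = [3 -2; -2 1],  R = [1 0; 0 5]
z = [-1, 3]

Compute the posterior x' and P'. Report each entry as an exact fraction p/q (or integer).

x̄ = F·x = [-2, -2]
P̄ = F·P·Fᵀ + Q = [42 38; 38 42]
y = z − H·x̄ = [1, 1]
S = H·P̄·Hᵀ + R = [91 -70; -70 63]
K = P̄·Hᵀ·S⁻¹ = [-10/119 -14/17; -10/17 -142/119]
x' = x̄ + K·y = [-346/119, -450/119]
P' = (I − K·H)·P̄ = [990/119 1490/119; 1490/119 2270/119]

x' = [-346/119, -450/119]
P' = [990/119 1490/119; 1490/119 2270/119]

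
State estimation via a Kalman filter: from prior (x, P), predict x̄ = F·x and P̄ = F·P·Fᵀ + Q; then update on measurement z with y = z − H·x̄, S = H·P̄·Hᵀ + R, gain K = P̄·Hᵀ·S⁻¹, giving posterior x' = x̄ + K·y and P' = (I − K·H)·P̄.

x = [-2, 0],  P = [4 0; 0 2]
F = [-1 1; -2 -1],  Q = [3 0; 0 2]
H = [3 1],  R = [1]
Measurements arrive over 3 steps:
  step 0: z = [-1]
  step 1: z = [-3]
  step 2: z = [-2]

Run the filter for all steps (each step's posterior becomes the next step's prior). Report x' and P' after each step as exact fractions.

step 0: x' = [-29/46, 67/69], P' = [51/46 -71/23; -71/23 658/69]
step 1: x' = [-26856/21749, 16438/21749], P' = [10173/21749 -22898/21749; -22898/21749 67442/21749]
step 2: x' = [-664586/544841, 974294/544841], P' = [227514/544841 -501950/544841; -501950/544841 4504996/1634523]

step 0: x̄ = F·x = [2, 4]
step 0: P̄ = F·P·Fᵀ + Q = [9 6; 6 20]
step 0: y = z − H·x̄ = [-11]
step 0: S = H·P̄·Hᵀ + R = [138]
step 0: K = P̄·Hᵀ·S⁻¹ = [11/46; 19/69]
step 0: x' = x̄ + K·y = [-29/46, 67/69]
step 0: P' = (I − K·H)·P̄ = [51/46 -71/23; -71/23 658/69]
step 1: x̄ = F·x = [221/138, 20/69]
step 1: P̄ = F·P·Fᵀ + Q = [2735/138 -292/69; -292/69 250/69]
step 1: y = z − H·x̄ = [-1117/138]
step 1: S = H·P̄·Hᵀ + R = [21749/138]
step 1: K = P̄·Hᵀ·S⁻¹ = [7621/21749; -1252/21749]
step 1: x' = x̄ + K·y = [-26856/21749, 16438/21749]
step 1: P' = (I − K·H)·P̄ = [10173/21749 -22898/21749; -22898/21749 67442/21749]
step 2: x̄ = F·x = [43294/21749, 37274/21749]
step 2: P̄ = F·P·Fᵀ + Q = [188658/21749 -24198/21749; -24198/21749 60040/21749]
step 2: y = z − H·x̄ = [-210654/21749]
step 2: S = H·P̄·Hᵀ + R = [1634523/21749]
step 2: K = P̄·Hᵀ·S⁻¹ = [180592/544841; -12554/1634523]
step 2: x' = x̄ + K·y = [-664586/544841, 974294/544841]
step 2: P' = (I − K·H)·P̄ = [227514/544841 -501950/544841; -501950/544841 4504996/1634523]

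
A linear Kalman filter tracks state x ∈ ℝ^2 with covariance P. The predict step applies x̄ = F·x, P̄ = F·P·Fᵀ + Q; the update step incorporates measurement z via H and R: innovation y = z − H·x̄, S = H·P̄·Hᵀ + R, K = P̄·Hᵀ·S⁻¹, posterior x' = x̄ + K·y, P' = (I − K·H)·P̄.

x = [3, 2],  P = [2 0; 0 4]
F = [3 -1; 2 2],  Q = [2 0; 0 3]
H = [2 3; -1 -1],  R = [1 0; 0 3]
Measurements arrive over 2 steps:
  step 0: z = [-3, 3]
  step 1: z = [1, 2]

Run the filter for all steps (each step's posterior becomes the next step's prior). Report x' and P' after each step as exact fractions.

step 0: x̄ = F·x = [7, 10]
step 0: P̄ = F·P·Fᵀ + Q = [24 4; 4 27]
step 0: y = z − H·x̄ = [-47, 20]
step 0: S = H·P̄·Hᵀ + R = [388 -149; -149 62]
step 0: K = P̄·Hᵀ·S⁻¹ = [-452/1855 -1924/1855; 899/1855 1233/1855]
step 0: x' = x̄ + K·y = [-4251/1855, 957/1855]
step 0: P' = (I − K·H)·P̄ = [17768/1855 -11996/1855; -11996/1855 8297/1855]
step 1: x̄ = F·x = [-2742/371, -6588/1855]
step 1: P̄ = F·P·Fᵀ + Q = [48779/371 8406/371; 8406/371 13857/1855]
step 1: y = z − H·x̄ = [49039/1855, -16588/1855]
step 1: S = H·P̄·Hᵀ + R = [1606508/1855 -739511/1855; -739511/1855 347377/1855]
step 1: K = P̄·Hᵀ·S⁻¹ = [972027/6030949 -2894764/6030949; 1246506/6030949 1683339/6030949]
step 1: x' = x̄ + K·y = [7008769/6030949, -3518982/6030949]
step 1: P' = (I − K·H)·P̄ = [25080849/6030949 -16396557/6030949; -16396557/6030949 11346540/6030949]

step 0: x' = [-4251/1855, 957/1855], P' = [17768/1855 -11996/1855; -11996/1855 8297/1855]
step 1: x' = [7008769/6030949, -3518982/6030949], P' = [25080849/6030949 -16396557/6030949; -16396557/6030949 11346540/6030949]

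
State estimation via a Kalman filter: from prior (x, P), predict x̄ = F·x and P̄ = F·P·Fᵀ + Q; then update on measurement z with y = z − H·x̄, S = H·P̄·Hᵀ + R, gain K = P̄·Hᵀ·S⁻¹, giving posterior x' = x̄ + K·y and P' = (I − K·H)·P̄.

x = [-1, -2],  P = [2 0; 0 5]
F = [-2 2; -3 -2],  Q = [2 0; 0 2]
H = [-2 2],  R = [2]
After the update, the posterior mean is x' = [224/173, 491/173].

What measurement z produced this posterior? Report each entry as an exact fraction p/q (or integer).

x̄ = F·x = [-2, 7]
P̄ = F·P·Fᵀ + Q = [30 -8; -8 40]
S = H·P̄·Hᵀ + R = [346]
K = P̄·Hᵀ·S⁻¹ = [-38/173; 48/173]
x' − x̄ = [570/173, -720/173] = K·y
y = (KᵀK)⁻¹·Kᵀ·(x' − x̄) = [-15]
z = y + H·x̄ = [-15] + [18] = [3]

z = [3]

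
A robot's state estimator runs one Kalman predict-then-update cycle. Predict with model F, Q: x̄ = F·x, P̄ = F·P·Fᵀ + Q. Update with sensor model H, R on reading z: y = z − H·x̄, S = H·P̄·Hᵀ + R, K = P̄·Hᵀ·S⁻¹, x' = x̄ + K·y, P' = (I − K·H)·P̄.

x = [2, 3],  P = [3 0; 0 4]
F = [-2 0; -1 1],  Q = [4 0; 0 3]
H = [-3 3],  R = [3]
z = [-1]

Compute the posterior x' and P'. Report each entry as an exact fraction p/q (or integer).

x' = [-12/43, -21/43]
P' = [388/43 378/43; 378/43 382/43]

x̄ = F·x = [-4, 1]
P̄ = F·P·Fᵀ + Q = [16 6; 6 10]
y = z − H·x̄ = [-16]
S = H·P̄·Hᵀ + R = [129]
K = P̄·Hᵀ·S⁻¹ = [-10/43; 4/43]
x' = x̄ + K·y = [-12/43, -21/43]
P' = (I − K·H)·P̄ = [388/43 378/43; 378/43 382/43]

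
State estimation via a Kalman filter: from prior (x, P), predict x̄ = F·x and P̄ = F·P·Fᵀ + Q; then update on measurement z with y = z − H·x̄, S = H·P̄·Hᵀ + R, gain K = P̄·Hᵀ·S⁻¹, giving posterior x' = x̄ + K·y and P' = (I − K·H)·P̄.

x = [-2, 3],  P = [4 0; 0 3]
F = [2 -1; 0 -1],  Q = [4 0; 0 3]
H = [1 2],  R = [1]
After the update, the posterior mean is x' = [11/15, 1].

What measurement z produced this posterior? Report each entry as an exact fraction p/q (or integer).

z = [3]

x̄ = F·x = [-7, -3]
P̄ = F·P·Fᵀ + Q = [23 3; 3 6]
S = H·P̄·Hᵀ + R = [60]
K = P̄·Hᵀ·S⁻¹ = [29/60; 1/4]
x' − x̄ = [116/15, 4] = K·y
y = (KᵀK)⁻¹·Kᵀ·(x' − x̄) = [16]
z = y + H·x̄ = [16] + [-13] = [3]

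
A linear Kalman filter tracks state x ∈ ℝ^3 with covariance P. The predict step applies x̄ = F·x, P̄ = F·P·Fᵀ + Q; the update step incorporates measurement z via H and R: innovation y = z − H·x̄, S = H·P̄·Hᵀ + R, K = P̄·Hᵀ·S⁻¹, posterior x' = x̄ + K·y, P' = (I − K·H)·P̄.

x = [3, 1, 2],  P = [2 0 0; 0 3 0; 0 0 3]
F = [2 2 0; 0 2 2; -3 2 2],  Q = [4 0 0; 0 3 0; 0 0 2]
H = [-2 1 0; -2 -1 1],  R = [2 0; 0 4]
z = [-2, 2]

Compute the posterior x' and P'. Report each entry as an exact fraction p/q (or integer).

x̄ = F·x = [8, 6, -3]
P̄ = F·P·Fᵀ + Q = [24 12 0; 12 27 24; 0 24 44]
y = z − H·x̄ = [8, 27]
S = H·P̄·Hᵀ + R = [77 93; 93 171]
K = P̄·Hᵀ·S⁻¹ = [-32/251 -212/753; 168/251 -131/251; 374/753 -346/2259]
x' = x̄ + K·y = [-156/251, -687/251, -2381/753]
P' = (I − K·H)·P̄ = [632/251 1200/251 6544/753; 1200/251 2736/251 4612/251; 6544/753 4612/251 79388/2259]

x' = [-156/251, -687/251, -2381/753]
P' = [632/251 1200/251 6544/753; 1200/251 2736/251 4612/251; 6544/753 4612/251 79388/2259]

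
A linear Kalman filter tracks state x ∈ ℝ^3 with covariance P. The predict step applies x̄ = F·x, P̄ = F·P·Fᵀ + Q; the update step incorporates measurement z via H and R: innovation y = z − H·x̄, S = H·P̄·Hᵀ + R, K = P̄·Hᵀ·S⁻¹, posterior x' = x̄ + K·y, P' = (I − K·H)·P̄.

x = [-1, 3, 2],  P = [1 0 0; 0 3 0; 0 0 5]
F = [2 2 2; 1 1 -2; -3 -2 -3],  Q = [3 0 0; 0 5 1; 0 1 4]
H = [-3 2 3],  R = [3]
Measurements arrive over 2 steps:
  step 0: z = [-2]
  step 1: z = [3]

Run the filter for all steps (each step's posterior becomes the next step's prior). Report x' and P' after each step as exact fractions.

step 0: x' = [3871/2372, 934/593, -127/1186], P' = [11283/2372 4284/593 -213/1186; 4284/593 10797/593 -2874/593; -213/1186 -2874/593 1909/593]
step 1: x' = [-265257/826465, 5833851/9091115, 2194081/9091115], P' = [9959503/826465 19604481/826465 -3252229/826465; 19604481/826465 498330132/9091115 -117236958/9091115; -3252229/826465 -117236958/9091115 44292702/9091115]

step 0: x̄ = F·x = [8, -2, -9]
step 0: P̄ = F·P·Fᵀ + Q = [39 -12 -48; -12 29 22; -48 22 70]
step 0: y = z − H·x̄ = [53]
step 0: S = H·P̄·Hᵀ + R = [2372]
step 0: K = P̄·Hᵀ·S⁻¹ = [-285/2372; 40/593; 199/1186]
step 0: x' = x̄ + K·y = [3871/2372, 934/593, -127/1186]
step 0: P' = (I − K·H)·P̄ = [11283/2372 4284/593 -213/1186; 4284/593 10797/593 -2874/593; -213/1186 -2874/593 1909/593]
step 1: x̄ = F·x = [7353/1186, 8115/2372, -18323/2372]
step 1: P̄ = F·P·Fᵀ + Q = [74314/593 85393/1186 -168777/1186; 85393/1186 178835/2372 -170491/2372; -168777/1186 -170491/2372 412523/2372]
step 1: y = z − H·x̄ = [89973/2372]
step 1: S = H·P̄·Hᵀ + R = [9091115/2372]
step 1: K = P̄·Hᵀ·S⁻¹ = [-142078/826465; -666161/9091115; 1909249/9091115]
step 1: x' = x̄ + K·y = [-265257/826465, 5833851/9091115, 2194081/9091115]
step 1: P' = (I − K·H)·P̄ = [9959503/826465 19604481/826465 -3252229/826465; 19604481/826465 498330132/9091115 -117236958/9091115; -3252229/826465 -117236958/9091115 44292702/9091115]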